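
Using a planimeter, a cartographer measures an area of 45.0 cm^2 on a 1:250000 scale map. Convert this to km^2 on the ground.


ground_area = 45.0 * (250000/100)^2 = 281250000.0 m^2 = 281.25 km^2

281.25 km^2


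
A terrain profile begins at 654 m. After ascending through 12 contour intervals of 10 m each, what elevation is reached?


elevation = 654 + 12 * 10 = 774 m

774 m


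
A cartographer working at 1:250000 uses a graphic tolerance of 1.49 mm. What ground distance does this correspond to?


ground = 1.49 mm * 250000 / 1000 = 372.5 m

372.5 m


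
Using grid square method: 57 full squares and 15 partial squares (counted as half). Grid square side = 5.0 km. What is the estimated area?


effective squares = 57 + 15 * 0.5 = 64.5
area = 64.5 * 25.0 = 1612.5 km^2

1612.5 km^2


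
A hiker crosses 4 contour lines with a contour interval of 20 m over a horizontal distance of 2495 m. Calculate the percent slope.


elevation change = 4 * 20 = 80 m
slope = 80 / 2495 * 100 = 3.2%

3.2%


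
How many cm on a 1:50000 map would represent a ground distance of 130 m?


map_cm = 130 * 100 / 50000 = 0.26 cm

0.26 cm


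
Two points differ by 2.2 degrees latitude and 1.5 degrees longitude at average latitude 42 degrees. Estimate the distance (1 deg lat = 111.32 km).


dlat_km = 2.2 * 111.32 = 244.904
dlon_km = 1.5 * 111.32 * cos(42) ≈ 124.09
dist = sqrt(244.904^2 + 124.09^2) ≈ 274.5 km

274.5 km


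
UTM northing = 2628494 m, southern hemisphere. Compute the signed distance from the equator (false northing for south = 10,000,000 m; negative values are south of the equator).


For southern: actual = 2628494 - 10000000 = -7371506 m

-7371506 m


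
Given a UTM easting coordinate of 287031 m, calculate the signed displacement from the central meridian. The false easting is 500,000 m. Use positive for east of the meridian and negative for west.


displacement = 287031 - 500000 = -212969 m

-212969 m


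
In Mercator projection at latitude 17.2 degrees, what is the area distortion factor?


area_distortion = 1/cos^2(17.2) = 1.096

1.096


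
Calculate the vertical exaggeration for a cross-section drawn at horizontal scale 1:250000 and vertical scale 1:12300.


VE = horizontal_scale / vertical_scale = 250000 / 12300 ≈ 20.3

20.3x


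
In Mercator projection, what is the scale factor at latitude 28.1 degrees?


SF = 1 / cos(28.1) = 1 / 0.882127 = 1.134

1.134


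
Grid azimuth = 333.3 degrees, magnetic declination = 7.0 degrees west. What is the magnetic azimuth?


magnetic azimuth = grid azimuth - declination (east +ve)
mag_az = 333.3 - -7.0 = 340.3 degrees

340.3 degrees


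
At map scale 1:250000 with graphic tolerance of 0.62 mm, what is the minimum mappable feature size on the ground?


ground = 0.62 mm * 250000 / 1000 = 155.0 m

155.0 m


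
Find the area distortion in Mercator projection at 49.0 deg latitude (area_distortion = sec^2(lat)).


area_distortion = 1/cos^2(49.0) = 2.323

2.323


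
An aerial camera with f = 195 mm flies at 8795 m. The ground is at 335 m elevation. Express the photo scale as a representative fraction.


scale = f / (H - h) = 195 mm / 8460 m = 195 / 8460000 = 1:43385

1:43385


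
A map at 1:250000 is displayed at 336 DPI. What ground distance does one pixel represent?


pixel_cm = 2.54 / 336 ≈ 0.00756 cm
ground = pixel_cm * 250000 / 100 = 2.54 * 250000 / (336 * 100) = 635000 / 33600 ≈ 18.9 m

18.9 m


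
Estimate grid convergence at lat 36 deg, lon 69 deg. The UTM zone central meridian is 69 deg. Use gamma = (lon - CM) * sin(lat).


gamma = (69 - 69) * sin(36) = 0 * 0.587785 = 0.0 degrees

0.0 degrees


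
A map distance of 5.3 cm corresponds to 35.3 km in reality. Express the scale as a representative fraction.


ground = 35.3 km = 3530000 cm; RF denominator = ground / map = 3530000 / 5.3 ≈ 666038; RF = 1:666038

1:666038


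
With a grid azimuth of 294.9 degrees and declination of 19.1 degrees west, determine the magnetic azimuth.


magnetic azimuth = grid azimuth - declination (east +ve)
mag_az = 294.9 - -19.1 = 314.0 degrees

314.0 degrees


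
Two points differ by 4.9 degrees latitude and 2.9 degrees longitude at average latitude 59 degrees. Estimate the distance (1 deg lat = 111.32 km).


dlat_km = 4.9 * 111.32 = 545.468
dlon_km = 2.9 * 111.32 * cos(59) ≈ 166.269
dist = sqrt(545.468^2 + 166.269^2) ≈ 570.2 km

570.2 km


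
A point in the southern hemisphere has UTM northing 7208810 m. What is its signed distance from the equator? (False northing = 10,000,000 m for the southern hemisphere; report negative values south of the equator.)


For southern: actual = 7208810 - 10000000 = -2791190 m

-2791190 m


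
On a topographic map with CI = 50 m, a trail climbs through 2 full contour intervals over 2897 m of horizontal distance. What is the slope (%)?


elevation change = 2 * 50 = 100 m
slope = 100 / 2897 * 100 = 3.5%

3.5%


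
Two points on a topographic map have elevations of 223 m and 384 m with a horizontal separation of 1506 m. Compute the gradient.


gradient = (384 - 223) / 1506 = 161 / 1506 = 0.1069

0.1069


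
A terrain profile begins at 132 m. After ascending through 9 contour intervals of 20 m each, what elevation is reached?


elevation = 132 + 9 * 20 = 312 m

312 m


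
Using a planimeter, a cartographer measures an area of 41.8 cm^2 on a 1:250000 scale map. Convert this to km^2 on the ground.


ground_area = 41.8 * (250000/100)^2 = 261250000.0 m^2 = 261.25 km^2

261.25 km^2


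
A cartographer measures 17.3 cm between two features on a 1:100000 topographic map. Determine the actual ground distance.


ground = 17.3 cm * 100000 / 100 = 17300.0 m = 17.3 km

17.3 km


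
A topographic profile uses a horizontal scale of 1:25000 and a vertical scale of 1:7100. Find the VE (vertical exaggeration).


VE = horizontal_scale / vertical_scale = 25000 / 7100 ≈ 3.5

3.5x


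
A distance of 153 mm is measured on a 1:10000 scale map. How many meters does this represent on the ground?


ground = 153 mm * 10000 / 1000 = 1530.0 m

1530.0 m


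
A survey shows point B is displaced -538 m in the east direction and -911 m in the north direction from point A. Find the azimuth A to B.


az = atan2(-538, -911) = -149.4 deg
adjusted to 0-360: 210.6 degrees

210.6 degrees


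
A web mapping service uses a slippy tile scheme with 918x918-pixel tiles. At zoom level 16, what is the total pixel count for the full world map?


tiles per axis = 2^16 = 65536
total tiles = 65536^2 = 4294967296
pixels per axis = 65536 * 918 = 60162048
total pixels = 60162048^2 = 3619472019554304

3619472019554304 pixels


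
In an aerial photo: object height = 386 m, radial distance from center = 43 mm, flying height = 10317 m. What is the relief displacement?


d = h * r / H = 386 * 43 / 10317 = 1.61 mm

1.61 mm


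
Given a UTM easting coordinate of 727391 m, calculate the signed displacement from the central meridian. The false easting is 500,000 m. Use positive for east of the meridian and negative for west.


displacement = 727391 - 500000 = 227391 m

227391 m


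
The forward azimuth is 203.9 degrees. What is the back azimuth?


back azimuth = (203.9 + 180) mod 360 = 23.9 degrees

23.9 degrees


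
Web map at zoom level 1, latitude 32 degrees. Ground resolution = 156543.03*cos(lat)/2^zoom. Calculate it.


res = 156543.03 * cos(32) / 2^1 = 156543.03 * 0.8480481 / 2 = 66378.01 m/pixel

66378.01 m/pixel


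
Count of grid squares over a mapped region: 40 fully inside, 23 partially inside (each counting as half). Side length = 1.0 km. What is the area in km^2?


effective squares = 40 + 23 * 0.5 = 51.5
area = 51.5 * 1.0 = 51.5 km^2

51.5 km^2


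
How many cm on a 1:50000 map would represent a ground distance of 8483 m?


map_cm = 8483 * 100 / 50000 = 16.966 cm ≈ 16.97 cm

16.97 cm


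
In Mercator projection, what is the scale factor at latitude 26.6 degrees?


SF = 1 / cos(26.6) = 1 / 0.894154 = 1.118

1.118


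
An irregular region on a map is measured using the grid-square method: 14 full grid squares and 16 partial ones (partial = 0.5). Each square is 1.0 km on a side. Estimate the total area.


effective squares = 14 + 16 * 0.5 = 22.0
area = 22.0 * 1.0 = 22.0 km^2

22.0 km^2


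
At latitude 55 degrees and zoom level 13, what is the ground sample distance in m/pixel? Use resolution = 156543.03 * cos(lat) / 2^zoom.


res = 156543.03 * cos(55) / 2^13 = 156543.03 * 0.57357644 / 8192 = 10.96 m/pixel

10.96 m/pixel


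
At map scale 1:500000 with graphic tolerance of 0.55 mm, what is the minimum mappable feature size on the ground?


ground = 0.55 mm * 500000 / 1000 = 275.0 m

275.0 m


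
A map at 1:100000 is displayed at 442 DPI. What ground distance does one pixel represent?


pixel_cm = 2.54 / 442 ≈ 0.005747 cm
ground = pixel_cm * 100000 / 100 = 2.54 * 100000 / (442 * 100) = 254000 / 44200 ≈ 5.75 m

5.75 m


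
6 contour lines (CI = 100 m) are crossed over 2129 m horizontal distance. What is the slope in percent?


elevation change = 6 * 100 = 600 m
slope = 600 / 2129 * 100 = 28.2%

28.2%


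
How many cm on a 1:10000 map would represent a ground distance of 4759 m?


map_cm = 4759 * 100 / 10000 = 47.59 cm

47.59 cm


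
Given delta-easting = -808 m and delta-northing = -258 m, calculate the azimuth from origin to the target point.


az = atan2(-808, -258) = -107.7 deg
adjusted to 0-360: 252.3 degrees

252.3 degrees


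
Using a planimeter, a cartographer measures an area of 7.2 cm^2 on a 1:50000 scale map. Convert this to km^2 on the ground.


ground_area = 7.2 * (50000/100)^2 = 1800000.0 m^2 = 1.8 km^2

1.8 km^2


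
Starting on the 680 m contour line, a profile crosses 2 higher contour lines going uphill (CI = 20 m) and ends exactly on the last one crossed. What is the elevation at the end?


elevation = 680 + 2 * 20 = 720 m

720 m


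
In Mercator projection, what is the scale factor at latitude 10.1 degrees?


SF = 1 / cos(10.1) = 1 / 0.984503 = 1.016

1.016


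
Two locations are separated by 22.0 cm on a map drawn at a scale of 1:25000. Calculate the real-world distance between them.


ground = 22.0 cm * 25000 / 100 = 5500.0 m = 5.5 km

5.5 km


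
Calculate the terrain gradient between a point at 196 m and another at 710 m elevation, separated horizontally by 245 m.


gradient = (710 - 196) / 245 = 514 / 245 = 2.098

2.098


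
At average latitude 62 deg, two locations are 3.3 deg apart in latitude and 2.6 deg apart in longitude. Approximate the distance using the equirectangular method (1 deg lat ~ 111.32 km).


dlat_km = 3.3 * 111.32 = 367.356
dlon_km = 2.6 * 111.32 * cos(62) ≈ 135.88
dist = sqrt(367.356^2 + 135.88^2) ≈ 391.7 km

391.7 km


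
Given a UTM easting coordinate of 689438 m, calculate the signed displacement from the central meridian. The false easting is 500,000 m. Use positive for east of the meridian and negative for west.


displacement = 689438 - 500000 = 189438 m

189438 m


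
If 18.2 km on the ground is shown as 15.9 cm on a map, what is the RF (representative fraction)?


ground = 18.2 km = 1820000 cm; RF denominator = ground / map = 1820000 / 15.9 ≈ 114465; RF = 1:114465

1:114465


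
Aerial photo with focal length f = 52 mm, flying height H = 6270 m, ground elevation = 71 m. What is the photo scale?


scale = f / (H - h) = 52 mm / 6199 m = 52 / 6199000 = 1:119212

1:119212


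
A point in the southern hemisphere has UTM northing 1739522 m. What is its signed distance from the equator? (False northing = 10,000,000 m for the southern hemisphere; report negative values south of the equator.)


For southern: actual = 1739522 - 10000000 = -8260478 m

-8260478 m


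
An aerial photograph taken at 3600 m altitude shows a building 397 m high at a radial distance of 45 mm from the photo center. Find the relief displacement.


d = h * r / H = 397 * 45 / 3600 = 4.96 mm

4.96 mm


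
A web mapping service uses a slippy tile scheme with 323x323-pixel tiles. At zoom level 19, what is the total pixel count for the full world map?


tiles per axis = 2^19 = 524288
total tiles = 524288^2 = 274877906944
pixels per axis = 524288 * 323 = 169345024
total pixels = 169345024^2 = 28677737153560576

28677737153560576 pixels


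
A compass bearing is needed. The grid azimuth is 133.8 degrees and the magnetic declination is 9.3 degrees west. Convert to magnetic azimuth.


magnetic azimuth = grid azimuth - declination (east +ve)
mag_az = 133.8 - -9.3 = 143.1 degrees

143.1 degrees


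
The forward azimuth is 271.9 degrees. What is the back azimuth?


back azimuth = (271.9 + 180) mod 360 = 91.9 degrees

91.9 degrees


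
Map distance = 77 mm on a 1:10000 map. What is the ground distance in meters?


ground = 77 mm * 10000 / 1000 = 770.0 m

770.0 m


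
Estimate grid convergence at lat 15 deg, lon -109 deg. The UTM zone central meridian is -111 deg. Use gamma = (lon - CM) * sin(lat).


gamma = (-109 - -111) * sin(15) = 2 * 0.258819 = 0.518 degrees

0.518 degrees


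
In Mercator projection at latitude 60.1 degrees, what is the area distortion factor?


area_distortion = 1/cos^2(60.1) = 4.024

4.024


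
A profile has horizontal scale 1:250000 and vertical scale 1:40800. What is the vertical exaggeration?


VE = horizontal_scale / vertical_scale = 250000 / 40800 ≈ 6.1

6.1x


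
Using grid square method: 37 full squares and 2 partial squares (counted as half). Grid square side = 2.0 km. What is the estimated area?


effective squares = 37 + 2 * 0.5 = 38.0
area = 38.0 * 4.0 = 152.0 km^2

152.0 km^2


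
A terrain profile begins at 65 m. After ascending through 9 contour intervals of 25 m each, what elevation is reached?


elevation = 65 + 9 * 25 = 290 m

290 m


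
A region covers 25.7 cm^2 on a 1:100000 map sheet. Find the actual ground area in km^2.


ground_area = 25.7 * (100000/100)^2 = 25700000.0 m^2 = 25.7 km^2

25.7 km^2


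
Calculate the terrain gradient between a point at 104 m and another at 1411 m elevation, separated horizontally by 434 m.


gradient = (1411 - 104) / 434 = 1307 / 434 = 3.0115

3.0115


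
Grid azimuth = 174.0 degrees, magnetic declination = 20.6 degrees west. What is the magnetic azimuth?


magnetic azimuth = grid azimuth - declination (east +ve)
mag_az = 174.0 - -20.6 = 194.6 degrees

194.6 degrees


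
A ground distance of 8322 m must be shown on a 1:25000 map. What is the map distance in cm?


map_cm = 8322 * 100 / 25000 = 33.288 cm ≈ 33.29 cm

33.29 cm


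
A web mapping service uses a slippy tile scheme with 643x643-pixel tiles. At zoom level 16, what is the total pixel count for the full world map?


tiles per axis = 2^16 = 65536
total tiles = 65536^2 = 4294967296
pixels per axis = 65536 * 643 = 42139648
total pixels = 42139648^2 = 1775749933563904

1775749933563904 pixels


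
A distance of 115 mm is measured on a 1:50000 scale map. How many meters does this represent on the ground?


ground = 115 mm * 50000 / 1000 = 5750.0 m

5750.0 m


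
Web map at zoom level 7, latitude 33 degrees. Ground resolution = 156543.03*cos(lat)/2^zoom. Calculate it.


res = 156543.03 * cos(33) / 2^7 = 156543.03 * 0.83867057 / 128 = 1025.69 m/pixel

1025.69 m/pixel


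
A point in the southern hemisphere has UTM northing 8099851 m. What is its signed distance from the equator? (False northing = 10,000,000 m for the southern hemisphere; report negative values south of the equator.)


For southern: actual = 8099851 - 10000000 = -1900149 m

-1900149 m


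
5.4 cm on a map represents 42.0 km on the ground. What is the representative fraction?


ground = 42.0 km = 4200000 cm; RF denominator = ground / map = 4200000 / 5.4 ≈ 777778; RF = 1:777778

1:777778


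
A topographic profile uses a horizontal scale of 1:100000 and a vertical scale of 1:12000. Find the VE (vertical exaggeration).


VE = horizontal_scale / vertical_scale = 100000 / 12000 ≈ 8.3

8.3x


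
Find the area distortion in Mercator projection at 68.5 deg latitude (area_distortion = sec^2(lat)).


area_distortion = 1/cos^2(68.5) = 7.445

7.445


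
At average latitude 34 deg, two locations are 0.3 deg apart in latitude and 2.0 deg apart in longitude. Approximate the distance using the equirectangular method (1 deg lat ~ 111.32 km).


dlat_km = 0.3 * 111.32 = 33.396
dlon_km = 2.0 * 111.32 * cos(34) ≈ 184.577
dist = sqrt(33.396^2 + 184.577^2) ≈ 187.6 km

187.6 km


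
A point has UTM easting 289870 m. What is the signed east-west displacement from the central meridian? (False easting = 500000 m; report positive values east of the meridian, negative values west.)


displacement = 289870 - 500000 = -210130 m

-210130 m


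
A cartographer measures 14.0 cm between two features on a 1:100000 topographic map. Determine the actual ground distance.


ground = 14.0 cm * 100000 / 100 = 14000.0 m = 14.0 km

14.0 km


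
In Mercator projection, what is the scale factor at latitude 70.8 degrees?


SF = 1 / cos(70.8) = 1 / 0.328867 = 3.041

3.041


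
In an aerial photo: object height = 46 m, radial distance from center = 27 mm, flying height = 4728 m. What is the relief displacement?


d = h * r / H = 46 * 27 / 4728 = 0.26 mm

0.26 mm


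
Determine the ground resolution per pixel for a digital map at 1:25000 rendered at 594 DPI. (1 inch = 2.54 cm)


pixel_cm = 2.54 / 594 ≈ 0.004276 cm
ground = pixel_cm * 25000 / 100 = 2.54 * 25000 / (594 * 100) = 63500 / 59400 ≈ 1.07 m

1.07 m


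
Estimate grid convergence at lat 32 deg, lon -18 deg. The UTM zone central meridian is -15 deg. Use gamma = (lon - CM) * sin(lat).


gamma = (-18 - -15) * sin(32) = -3 * 0.529919 = -1.59 degrees

-1.59 degrees


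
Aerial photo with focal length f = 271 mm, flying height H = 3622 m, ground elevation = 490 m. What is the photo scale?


scale = f / (H - h) = 271 mm / 3132 m = 271 / 3132000 = 1:11557

1:11557


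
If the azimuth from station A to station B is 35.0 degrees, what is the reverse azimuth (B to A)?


back azimuth = (35.0 + 180) mod 360 = 215.0 degrees

215.0 degrees


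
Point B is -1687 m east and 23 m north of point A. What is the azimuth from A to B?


az = atan2(-1687, 23) = -89.2 deg
adjusted to 0-360: 270.8 degrees

270.8 degrees


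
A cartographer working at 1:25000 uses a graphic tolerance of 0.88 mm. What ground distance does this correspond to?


ground = 0.88 mm * 25000 / 1000 = 22.0 m

22.0 m


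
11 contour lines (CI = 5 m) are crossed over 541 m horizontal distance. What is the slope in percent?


elevation change = 11 * 5 = 55 m
slope = 55 / 541 * 100 = 10.2%

10.2%


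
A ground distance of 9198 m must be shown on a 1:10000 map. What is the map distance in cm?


map_cm = 9198 * 100 / 10000 = 91.98 cm

91.98 cm


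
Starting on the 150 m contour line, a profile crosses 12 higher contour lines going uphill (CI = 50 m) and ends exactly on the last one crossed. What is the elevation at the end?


elevation = 150 + 12 * 50 = 750 m

750 m


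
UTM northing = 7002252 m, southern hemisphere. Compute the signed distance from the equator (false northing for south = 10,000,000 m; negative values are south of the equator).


For southern: actual = 7002252 - 10000000 = -2997748 m

-2997748 m


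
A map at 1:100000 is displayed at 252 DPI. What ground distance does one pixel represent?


pixel_cm = 2.54 / 252 ≈ 0.010079 cm
ground = pixel_cm * 100000 / 100 = 2.54 * 100000 / (252 * 100) = 254000 / 25200 ≈ 10.08 m

10.08 m


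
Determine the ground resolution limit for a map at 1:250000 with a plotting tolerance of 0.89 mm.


ground = 0.89 mm * 250000 / 1000 = 222.5 m

222.5 m


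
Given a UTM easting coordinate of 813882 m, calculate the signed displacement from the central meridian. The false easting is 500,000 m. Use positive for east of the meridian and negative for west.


displacement = 813882 - 500000 = 313882 m

313882 m


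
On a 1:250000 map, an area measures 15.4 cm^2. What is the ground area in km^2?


ground_area = 15.4 * (250000/100)^2 = 96250000.0 m^2 = 96.25 km^2

96.25 km^2


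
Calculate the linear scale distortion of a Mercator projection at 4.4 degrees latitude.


SF = 1 / cos(4.4) = 1 / 0.997053 = 1.003

1.003


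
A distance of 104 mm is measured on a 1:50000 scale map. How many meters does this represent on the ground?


ground = 104 mm * 50000 / 1000 = 5200.0 m

5200.0 m


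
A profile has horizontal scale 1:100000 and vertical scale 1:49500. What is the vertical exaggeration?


VE = horizontal_scale / vertical_scale = 100000 / 49500 ≈ 2.0

2.0x


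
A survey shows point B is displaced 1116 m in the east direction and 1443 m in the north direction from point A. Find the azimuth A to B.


az = atan2(1116, 1443) = 37.7 deg
adjusted to 0-360: 37.7 degrees

37.7 degrees


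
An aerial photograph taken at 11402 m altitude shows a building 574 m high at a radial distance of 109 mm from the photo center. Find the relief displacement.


d = h * r / H = 574 * 109 / 11402 = 5.49 mm

5.49 mm


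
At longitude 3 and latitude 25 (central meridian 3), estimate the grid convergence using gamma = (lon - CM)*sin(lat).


gamma = (3 - 3) * sin(25) = 0 * 0.422618 = 0.0 degrees

0.0 degrees


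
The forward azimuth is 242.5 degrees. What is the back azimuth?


back azimuth = (242.5 + 180) mod 360 = 62.5 degrees

62.5 degrees


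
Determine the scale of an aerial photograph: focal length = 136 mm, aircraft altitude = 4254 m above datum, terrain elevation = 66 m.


scale = f / (H - h) = 136 mm / 4188 m = 136 / 4188000 = 1:30794

1:30794


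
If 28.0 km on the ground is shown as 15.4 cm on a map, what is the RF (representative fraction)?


ground = 28.0 km = 2800000 cm; RF denominator = ground / map = 2800000 / 15.4 ≈ 181818; RF = 1:181818

1:181818


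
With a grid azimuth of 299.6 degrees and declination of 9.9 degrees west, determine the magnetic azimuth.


magnetic azimuth = grid azimuth - declination (east +ve)
mag_az = 299.6 - -9.9 = 309.5 degrees

309.5 degrees


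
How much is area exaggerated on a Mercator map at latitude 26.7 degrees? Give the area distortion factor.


area_distortion = 1/cos^2(26.7) = 1.253

1.253


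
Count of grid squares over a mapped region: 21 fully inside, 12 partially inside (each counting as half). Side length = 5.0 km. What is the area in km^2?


effective squares = 21 + 12 * 0.5 = 27.0
area = 27.0 * 25.0 = 675.0 km^2

675.0 km^2


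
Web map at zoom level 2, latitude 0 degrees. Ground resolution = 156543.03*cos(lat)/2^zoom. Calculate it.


res = 156543.03 * cos(0) / 2^2 = 156543.03 * 1.0 / 4 = 39135.76 m/pixel

39135.76 m/pixel


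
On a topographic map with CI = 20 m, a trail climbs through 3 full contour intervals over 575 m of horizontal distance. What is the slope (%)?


elevation change = 3 * 20 = 60 m
slope = 60 / 575 * 100 = 10.4%

10.4%


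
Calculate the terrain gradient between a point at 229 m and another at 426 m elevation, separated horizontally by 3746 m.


gradient = (426 - 229) / 3746 = 197 / 3746 = 0.0526

0.0526


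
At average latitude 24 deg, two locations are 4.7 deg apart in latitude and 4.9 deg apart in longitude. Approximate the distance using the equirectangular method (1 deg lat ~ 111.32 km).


dlat_km = 4.7 * 111.32 = 523.204
dlon_km = 4.9 * 111.32 * cos(24) ≈ 498.31
dist = sqrt(523.204^2 + 498.31^2) ≈ 722.5 km

722.5 km


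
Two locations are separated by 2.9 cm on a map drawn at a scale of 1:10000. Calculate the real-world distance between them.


ground = 2.9 cm * 10000 / 100 = 290.0 m

290.0 m


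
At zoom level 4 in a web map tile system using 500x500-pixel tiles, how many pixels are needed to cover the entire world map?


tiles per axis = 2^4 = 16
total tiles = 16^2 = 256
pixels per axis = 16 * 500 = 8000
total pixels = 8000^2 = 64000000

64000000 pixels


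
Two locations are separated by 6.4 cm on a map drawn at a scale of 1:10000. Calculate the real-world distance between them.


ground = 6.4 cm * 10000 / 100 = 640.0 m

640.0 m


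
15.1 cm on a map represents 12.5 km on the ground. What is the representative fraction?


ground = 12.5 km = 1250000 cm; RF denominator = ground / map = 1250000 / 15.1 ≈ 82781; RF = 1:82781

1:82781


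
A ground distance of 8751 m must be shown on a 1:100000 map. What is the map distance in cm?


map_cm = 8751 * 100 / 100000 = 8.751 cm ≈ 8.75 cm

8.75 cm


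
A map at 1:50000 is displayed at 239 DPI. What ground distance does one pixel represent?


pixel_cm = 2.54 / 239 ≈ 0.010628 cm
ground = pixel_cm * 50000 / 100 = 2.54 * 50000 / (239 * 100) = 127000 / 23900 ≈ 5.31 m

5.31 m


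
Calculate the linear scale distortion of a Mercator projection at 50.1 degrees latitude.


SF = 1 / cos(50.1) = 1 / 0.64145 = 1.559

1.559


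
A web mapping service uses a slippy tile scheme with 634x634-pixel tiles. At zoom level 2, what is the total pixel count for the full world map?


tiles per axis = 2^2 = 4
total tiles = 4^2 = 16
pixels per axis = 4 * 634 = 2536
total pixels = 2536^2 = 6431296

6431296 pixels


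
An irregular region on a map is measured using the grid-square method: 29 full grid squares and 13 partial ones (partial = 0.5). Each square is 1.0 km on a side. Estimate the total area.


effective squares = 29 + 13 * 0.5 = 35.5
area = 35.5 * 1.0 = 35.5 km^2

35.5 km^2


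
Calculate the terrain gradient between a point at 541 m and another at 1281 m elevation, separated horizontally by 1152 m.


gradient = (1281 - 541) / 1152 = 740 / 1152 = 0.6424

0.6424


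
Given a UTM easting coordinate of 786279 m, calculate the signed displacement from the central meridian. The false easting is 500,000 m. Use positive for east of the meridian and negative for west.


displacement = 786279 - 500000 = 286279 m

286279 m


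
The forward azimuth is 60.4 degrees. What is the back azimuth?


back azimuth = (60.4 + 180) mod 360 = 240.4 degrees

240.4 degrees


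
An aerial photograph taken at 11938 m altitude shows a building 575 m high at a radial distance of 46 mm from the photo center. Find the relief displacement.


d = h * r / H = 575 * 46 / 11938 = 2.22 mm

2.22 mm


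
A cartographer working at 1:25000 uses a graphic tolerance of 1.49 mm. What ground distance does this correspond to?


ground = 1.49 mm * 25000 / 1000 = 37.25 m

37.25 m


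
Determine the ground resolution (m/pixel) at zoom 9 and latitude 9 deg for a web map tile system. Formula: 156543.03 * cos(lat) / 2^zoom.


res = 156543.03 * cos(9) / 2^9 = 156543.03 * 0.98768834 / 512 = 301.98 m/pixel

301.98 m/pixel


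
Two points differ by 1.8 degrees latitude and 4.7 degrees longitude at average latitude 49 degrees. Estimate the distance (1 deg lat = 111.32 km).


dlat_km = 1.8 * 111.32 = 200.376
dlon_km = 4.7 * 111.32 * cos(49) ≈ 343.253
dist = sqrt(200.376^2 + 343.253^2) ≈ 397.5 km

397.5 km


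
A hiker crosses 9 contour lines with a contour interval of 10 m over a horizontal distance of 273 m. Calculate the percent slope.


elevation change = 9 * 10 = 90 m
slope = 90 / 273 * 100 = 33.0%

33.0%


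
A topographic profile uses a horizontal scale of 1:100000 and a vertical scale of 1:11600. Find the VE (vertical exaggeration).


VE = horizontal_scale / vertical_scale = 100000 / 11600 ≈ 8.6

8.6x


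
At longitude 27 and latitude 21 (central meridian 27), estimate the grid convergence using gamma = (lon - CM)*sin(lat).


gamma = (27 - 27) * sin(21) = 0 * 0.358368 = 0.0 degrees

0.0 degrees


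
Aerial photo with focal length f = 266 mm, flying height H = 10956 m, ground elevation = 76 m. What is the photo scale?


scale = f / (H - h) = 266 mm / 10880 m = 266 / 10880000 = 1:40902

1:40902


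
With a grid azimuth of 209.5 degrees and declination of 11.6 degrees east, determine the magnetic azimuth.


magnetic azimuth = grid azimuth - declination (east +ve)
mag_az = 209.5 - 11.6 = 197.9 degrees

197.9 degrees


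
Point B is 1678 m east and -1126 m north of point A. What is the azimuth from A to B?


az = atan2(1678, -1126) = 123.9 deg
adjusted to 0-360: 123.9 degrees

123.9 degrees


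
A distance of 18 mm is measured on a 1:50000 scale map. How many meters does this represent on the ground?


ground = 18 mm * 50000 / 1000 = 900.0 m

900.0 m


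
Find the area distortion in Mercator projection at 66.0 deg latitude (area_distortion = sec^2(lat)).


area_distortion = 1/cos^2(66.0) = 6.045

6.045


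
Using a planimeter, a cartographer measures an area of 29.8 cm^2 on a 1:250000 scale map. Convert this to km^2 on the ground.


ground_area = 29.8 * (250000/100)^2 = 186250000.0 m^2 = 186.25 km^2

186.25 km^2


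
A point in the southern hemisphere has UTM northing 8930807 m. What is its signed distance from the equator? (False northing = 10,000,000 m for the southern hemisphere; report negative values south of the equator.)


For southern: actual = 8930807 - 10000000 = -1069193 m

-1069193 m


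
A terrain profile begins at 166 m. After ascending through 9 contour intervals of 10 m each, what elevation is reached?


elevation = 166 + 9 * 10 = 256 m

256 m


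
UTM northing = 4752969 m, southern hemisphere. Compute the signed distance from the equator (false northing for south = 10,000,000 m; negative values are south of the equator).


For southern: actual = 4752969 - 10000000 = -5247031 m

-5247031 m


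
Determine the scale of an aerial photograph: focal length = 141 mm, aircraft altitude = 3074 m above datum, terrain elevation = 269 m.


scale = f / (H - h) = 141 mm / 2805 m = 141 / 2805000 = 1:19894

1:19894


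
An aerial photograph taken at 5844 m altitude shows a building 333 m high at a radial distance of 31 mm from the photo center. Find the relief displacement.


d = h * r / H = 333 * 31 / 5844 = 1.77 mm

1.77 mm


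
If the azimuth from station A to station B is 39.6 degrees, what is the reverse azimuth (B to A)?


back azimuth = (39.6 + 180) mod 360 = 219.6 degrees

219.6 degrees


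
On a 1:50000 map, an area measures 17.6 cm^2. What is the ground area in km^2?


ground_area = 17.6 * (50000/100)^2 = 4400000.0 m^2 = 4.4 km^2

4.4 km^2


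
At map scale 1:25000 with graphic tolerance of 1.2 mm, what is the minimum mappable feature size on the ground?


ground = 1.2 mm * 25000 / 1000 = 30.0 m

30.0 m


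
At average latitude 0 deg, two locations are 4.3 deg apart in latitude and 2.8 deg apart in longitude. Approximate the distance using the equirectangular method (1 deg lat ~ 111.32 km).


dlat_km = 4.3 * 111.32 = 478.676
dlon_km = 2.8 * 111.32 * cos(0) ≈ 311.696
dist = sqrt(478.676^2 + 311.696^2) ≈ 571.2 km

571.2 km


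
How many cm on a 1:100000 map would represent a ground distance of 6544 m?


map_cm = 6544 * 100 / 100000 = 6.544 cm ≈ 6.54 cm

6.54 cm


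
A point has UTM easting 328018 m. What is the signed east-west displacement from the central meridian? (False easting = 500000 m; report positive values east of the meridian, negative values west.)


displacement = 328018 - 500000 = -171982 m

-171982 m


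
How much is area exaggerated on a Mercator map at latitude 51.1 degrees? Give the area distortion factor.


area_distortion = 1/cos^2(51.1) = 2.536

2.536


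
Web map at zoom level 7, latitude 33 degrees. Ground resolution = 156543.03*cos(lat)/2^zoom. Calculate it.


res = 156543.03 * cos(33) / 2^7 = 156543.03 * 0.83867057 / 128 = 1025.69 m/pixel

1025.69 m/pixel


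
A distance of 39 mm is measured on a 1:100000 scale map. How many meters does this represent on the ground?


ground = 39 mm * 100000 / 1000 = 3900.0 m

3900.0 m


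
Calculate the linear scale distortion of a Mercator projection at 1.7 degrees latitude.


SF = 1 / cos(1.7) = 1 / 0.99956 = 1.0

1.0


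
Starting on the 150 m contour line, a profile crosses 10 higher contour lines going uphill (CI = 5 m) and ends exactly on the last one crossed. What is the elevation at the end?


elevation = 150 + 10 * 5 = 200 m

200 m


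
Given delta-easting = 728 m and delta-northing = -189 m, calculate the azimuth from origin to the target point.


az = atan2(728, -189) = 104.6 deg
adjusted to 0-360: 104.6 degrees

104.6 degrees


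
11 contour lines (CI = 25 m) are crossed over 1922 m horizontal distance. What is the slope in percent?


elevation change = 11 * 25 = 275 m
slope = 275 / 1922 * 100 = 14.3%

14.3%


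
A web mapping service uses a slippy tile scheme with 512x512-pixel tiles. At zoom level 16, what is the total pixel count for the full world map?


tiles per axis = 2^16 = 65536
total tiles = 65536^2 = 4294967296
pixels per axis = 65536 * 512 = 33554432
total pixels = 33554432^2 = 1125899906842624

1125899906842624 pixels


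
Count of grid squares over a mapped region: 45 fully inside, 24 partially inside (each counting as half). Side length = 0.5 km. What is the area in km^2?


effective squares = 45 + 24 * 0.5 = 57.0
area = 57.0 * 0.25 = 14.25 km^2

14.25 km^2


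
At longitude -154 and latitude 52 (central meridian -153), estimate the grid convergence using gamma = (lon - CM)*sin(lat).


gamma = (-154 - -153) * sin(52) = -1 * 0.788011 = -0.788 degrees

-0.788 degrees


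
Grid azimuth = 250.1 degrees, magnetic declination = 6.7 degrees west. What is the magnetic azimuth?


magnetic azimuth = grid azimuth - declination (east +ve)
mag_az = 250.1 - -6.7 = 256.8 degrees

256.8 degrees


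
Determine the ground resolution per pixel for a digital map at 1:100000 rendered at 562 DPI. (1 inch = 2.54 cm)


pixel_cm = 2.54 / 562 ≈ 0.00452 cm
ground = pixel_cm * 100000 / 100 = 2.54 * 100000 / (562 * 100) = 254000 / 56200 ≈ 4.52 m

4.52 m


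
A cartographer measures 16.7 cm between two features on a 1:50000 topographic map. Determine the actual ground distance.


ground = 16.7 cm * 50000 / 100 = 8350.0 m = 8.35 km

8.35 km


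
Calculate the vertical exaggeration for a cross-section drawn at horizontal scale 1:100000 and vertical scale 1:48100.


VE = horizontal_scale / vertical_scale = 100000 / 48100 ≈ 2.1

2.1x


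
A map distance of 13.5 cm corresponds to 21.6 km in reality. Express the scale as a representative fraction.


ground = 21.6 km = 2160000 cm; RF denominator = ground / map = 2160000 / 13.5 = 160000; RF = 1:160000

1:160000


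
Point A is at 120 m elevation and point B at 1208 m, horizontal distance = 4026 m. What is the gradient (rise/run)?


gradient = (1208 - 120) / 4026 = 1088 / 4026 = 0.2702

0.2702


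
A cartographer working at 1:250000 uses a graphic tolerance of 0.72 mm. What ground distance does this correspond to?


ground = 0.72 mm * 250000 / 1000 = 180.0 m

180.0 m


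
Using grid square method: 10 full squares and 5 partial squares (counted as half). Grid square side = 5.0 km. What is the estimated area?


effective squares = 10 + 5 * 0.5 = 12.5
area = 12.5 * 25.0 = 312.5 km^2

312.5 km^2


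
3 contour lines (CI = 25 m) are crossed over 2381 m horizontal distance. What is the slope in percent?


elevation change = 3 * 25 = 75 m
slope = 75 / 2381 * 100 = 3.1%

3.1%


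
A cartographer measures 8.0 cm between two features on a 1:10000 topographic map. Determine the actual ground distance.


ground = 8.0 cm * 10000 / 100 = 800.0 m

800.0 m


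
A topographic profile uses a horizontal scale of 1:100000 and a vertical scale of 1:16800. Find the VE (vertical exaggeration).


VE = horizontal_scale / vertical_scale = 100000 / 16800 ≈ 6.0

6.0x


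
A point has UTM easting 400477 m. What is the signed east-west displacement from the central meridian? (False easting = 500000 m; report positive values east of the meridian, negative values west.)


displacement = 400477 - 500000 = -99523 m

-99523 m


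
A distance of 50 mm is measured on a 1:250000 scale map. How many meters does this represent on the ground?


ground = 50 mm * 250000 / 1000 = 12500.0 m

12500.0 m


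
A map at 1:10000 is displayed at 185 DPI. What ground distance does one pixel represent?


pixel_cm = 2.54 / 185 ≈ 0.01373 cm
ground = pixel_cm * 10000 / 100 = 2.54 * 10000 / (185 * 100) = 25400 / 18500 ≈ 1.37 m

1.37 m


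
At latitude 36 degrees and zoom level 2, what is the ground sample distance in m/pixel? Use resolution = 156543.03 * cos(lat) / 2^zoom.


res = 156543.03 * cos(36) / 2^2 = 156543.03 * 0.80901699 / 4 = 31661.49 m/pixel

31661.49 m/pixel


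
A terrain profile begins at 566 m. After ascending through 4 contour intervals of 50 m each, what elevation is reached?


elevation = 566 + 4 * 50 = 766 m

766 m


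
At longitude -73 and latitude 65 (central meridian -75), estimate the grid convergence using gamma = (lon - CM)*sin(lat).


gamma = (-73 - -75) * sin(65) = 2 * 0.906308 = 1.813 degrees

1.813 degrees


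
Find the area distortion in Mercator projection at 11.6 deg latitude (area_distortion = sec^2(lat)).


area_distortion = 1/cos^2(11.6) = 1.042

1.042


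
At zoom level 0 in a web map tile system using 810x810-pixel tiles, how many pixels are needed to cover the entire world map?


tiles per axis = 2^0 = 1
total tiles = 1^2 = 1
pixels per axis = 1 * 810 = 810
total pixels = 810^2 = 656100

656100 pixels


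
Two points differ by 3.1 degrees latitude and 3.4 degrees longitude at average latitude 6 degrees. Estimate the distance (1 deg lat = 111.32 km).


dlat_km = 3.1 * 111.32 = 345.092
dlon_km = 3.4 * 111.32 * cos(6) ≈ 376.415
dist = sqrt(345.092^2 + 376.415^2) ≈ 510.7 km

510.7 km


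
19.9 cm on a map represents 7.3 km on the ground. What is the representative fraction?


ground = 7.3 km = 730000 cm; RF denominator = ground / map = 730000 / 19.9 ≈ 36683; RF = 1:36683

1:36683


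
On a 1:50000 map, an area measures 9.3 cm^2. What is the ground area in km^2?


ground_area = 9.3 * (50000/100)^2 = 2325000.0 m^2 = 2.325 km^2

2.325 km^2


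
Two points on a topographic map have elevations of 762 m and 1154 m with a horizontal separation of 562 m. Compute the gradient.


gradient = (1154 - 762) / 562 = 392 / 562 = 0.6975

0.6975


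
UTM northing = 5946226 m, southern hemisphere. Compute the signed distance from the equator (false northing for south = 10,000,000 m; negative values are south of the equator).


For southern: actual = 5946226 - 10000000 = -4053774 m

-4053774 m


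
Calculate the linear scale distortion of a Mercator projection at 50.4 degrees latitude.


SF = 1 / cos(50.4) = 1 / 0.637424 = 1.569

1.569


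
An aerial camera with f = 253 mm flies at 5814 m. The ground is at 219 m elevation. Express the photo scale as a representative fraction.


scale = f / (H - h) = 253 mm / 5595 m = 253 / 5595000 = 1:22115

1:22115


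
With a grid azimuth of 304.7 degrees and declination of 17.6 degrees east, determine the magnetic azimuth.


magnetic azimuth = grid azimuth - declination (east +ve)
mag_az = 304.7 - 17.6 = 287.1 degrees

287.1 degrees


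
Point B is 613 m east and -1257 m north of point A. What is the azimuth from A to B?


az = atan2(613, -1257) = 154.0 deg
adjusted to 0-360: 154.0 degrees

154.0 degrees


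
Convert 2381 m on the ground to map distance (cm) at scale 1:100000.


map_cm = 2381 * 100 / 100000 = 2.381 cm ≈ 2.38 cm

2.38 cm
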